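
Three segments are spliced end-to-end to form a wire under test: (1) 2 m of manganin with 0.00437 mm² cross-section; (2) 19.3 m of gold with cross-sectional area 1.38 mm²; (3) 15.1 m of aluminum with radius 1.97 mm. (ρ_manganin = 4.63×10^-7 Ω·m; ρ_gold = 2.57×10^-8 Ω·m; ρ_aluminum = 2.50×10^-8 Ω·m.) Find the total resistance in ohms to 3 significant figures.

212 Ω

Seg 1: A = 0.00437 mm² = 4.370e-09 m²
R_1 = (4.63×10^-7)(2)/(4.370e-09) = 211.9 Ω
Seg 2: A = 1.38 mm² = 1.380e-06 m²
R_2 = (2.57×10^-8)(19.3)/(1.380e-06) = 0.3594 Ω
Seg 3: A = πr² = π(1.9700e-03 m)² = 1.219e-05 m²
R_3 = (2.50×10^-8)(15.1)/(1.219e-05) = 0.03096 Ω
R_total = R_1 + R_2 + R_3 = 212 Ω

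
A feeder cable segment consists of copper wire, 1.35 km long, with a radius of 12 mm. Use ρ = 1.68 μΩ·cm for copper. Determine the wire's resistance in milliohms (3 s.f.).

ρ = 1.68 μΩ·cm = 1.68×10^-8 Ω·m
A = πr² = π(1.2000e-02 m)² = 4.524e-04 m²
R = ρL/A = (1.68×10^-8)(1350 m)/(4.524e-04 m²) = 50.1 mΩ

50.1 mΩ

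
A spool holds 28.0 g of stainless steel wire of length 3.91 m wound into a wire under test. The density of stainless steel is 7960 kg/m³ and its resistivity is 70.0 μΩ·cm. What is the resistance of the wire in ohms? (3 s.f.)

ρ = 70.0 μΩ·cm = 7.00×10^-7 Ω·m
A = m/(density·L) = 0.028/(7960×3.91) = 8.9964e-07 m²
R = ρL/A = (7.00×10^-7)(3.91)/(8.9964e-07) = 3.04 Ω

3.04 Ω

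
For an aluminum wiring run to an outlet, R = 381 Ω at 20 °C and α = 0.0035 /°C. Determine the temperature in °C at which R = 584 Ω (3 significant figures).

R = R₀(1 + α(T − T₀)) ⇒ T = T₀ + (R/R₀ − 1)/α
T = 20 + (584/381 − 1)/0.0035 = 20 + (0.5328)/0.0035 = 172 °C

172 °C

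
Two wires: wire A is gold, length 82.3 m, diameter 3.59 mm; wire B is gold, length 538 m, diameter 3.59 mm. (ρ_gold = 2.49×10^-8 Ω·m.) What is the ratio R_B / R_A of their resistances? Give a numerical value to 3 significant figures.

6.54

R ∝ ρL/d², so R_B/R_A = (L_B/L_A)
= (538/82.3) = 6.54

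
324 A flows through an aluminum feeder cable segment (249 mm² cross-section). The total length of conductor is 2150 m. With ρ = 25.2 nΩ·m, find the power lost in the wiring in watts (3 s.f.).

22800 W

ρ = 25.2 nΩ·m = 2.52×10^-8 Ω·m
A = 249 mm² = 2.490e-04 m²
R = ρL/A = (2.52×10^-8)(2150)/(2.490e-04) = 0.2176 Ω
P = I²R = (324)² × 0.2176 = 22800 W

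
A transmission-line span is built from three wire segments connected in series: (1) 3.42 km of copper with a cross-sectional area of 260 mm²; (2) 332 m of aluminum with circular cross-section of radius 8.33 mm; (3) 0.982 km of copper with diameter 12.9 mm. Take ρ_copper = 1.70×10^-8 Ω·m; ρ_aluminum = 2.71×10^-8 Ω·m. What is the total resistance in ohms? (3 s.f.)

Seg 1: A = 260 mm² = 2.600e-04 m²
R_1 = (1.70×10^-8)(3420)/(2.600e-04) = 0.2236 Ω
Seg 2: A = πr² = π(8.3300e-03 m)² = 2.180e-04 m²
R_2 = (2.71×10^-8)(332)/(2.180e-04) = 0.04127 Ω
Seg 3: A = π(d/2)² = π(6.4500e-03 m)² = 1.307e-04 m²
R_3 = (1.70×10^-8)(982)/(1.307e-04) = 0.1277 Ω
R_total = R_1 + R_2 + R_3 = 0.393 Ω

0.393 Ω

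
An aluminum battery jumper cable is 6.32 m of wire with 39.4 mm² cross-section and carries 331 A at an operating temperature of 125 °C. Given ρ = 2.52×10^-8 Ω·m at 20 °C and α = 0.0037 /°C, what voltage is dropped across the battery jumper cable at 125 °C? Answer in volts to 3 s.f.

A = 39.4 mm² = 3.940e-05 m²
R₍20₎ = ρL/A = (2.52×10^-8)(6.32)/(3.940e-05) = 0.004042 Ω
R₍125₎ = R₍20₎(1 + αΔT) = 0.004042 × (1 + 0.0037×105) = 0.005613 Ω
V = IR = 331 × 0.005613 = 1.86 V

1.86 V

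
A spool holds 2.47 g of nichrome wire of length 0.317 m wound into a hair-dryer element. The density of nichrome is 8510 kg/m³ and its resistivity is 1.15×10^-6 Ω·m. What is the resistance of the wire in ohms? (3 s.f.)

A = m/(density·L) = 0.00247/(8510×0.317) = 9.1560e-07 m²
R = ρL/A = (1.15×10^-6)(0.317)/(9.1560e-07) = 0.398 Ω

0.398 Ω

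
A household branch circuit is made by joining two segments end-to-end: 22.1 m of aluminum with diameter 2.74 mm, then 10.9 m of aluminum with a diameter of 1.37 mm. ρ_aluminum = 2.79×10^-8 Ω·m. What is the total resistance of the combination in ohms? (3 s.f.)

Segment 1: A = π(d/2)² = π(1.3700e-03 m)² = 5.896e-06 m²
R₁ = ρL/A = (2.79×10^-8)(22.1)/(5.896e-06) = 0.1046 Ω
Segment 2: A = π(d/2)² = π(6.8500e-04 m)² = 1.474e-06 m²
R₂ = (2.79×10^-8)(10.9)/(1.474e-06) = 0.2063 Ω
R = R₁ + R₂ = 0.311 Ω

0.311 Ω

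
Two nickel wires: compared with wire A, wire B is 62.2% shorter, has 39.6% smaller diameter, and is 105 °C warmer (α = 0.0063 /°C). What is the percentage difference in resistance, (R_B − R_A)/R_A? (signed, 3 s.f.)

72.2%

R ∝ ρL/d² with ρ ∝ (1+αΔT), so R_B/R_A = (1 − 62.2/100) × (1 − 39.6/100)⁻² × (1 + 0.0063×105)
= 0.378 × 2.741 × 1.661 = 1.722
(R_B − R_A)/R_A = 1.722 − 1 = 72.2%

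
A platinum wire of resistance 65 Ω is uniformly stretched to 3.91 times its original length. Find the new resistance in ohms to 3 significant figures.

Volume constant ⇒ A' = A/k with k = 3.91. R' = ρ(kL)/(A/k) = k²R.
R' = 15.29 × 65 = 994 Ω

994 Ω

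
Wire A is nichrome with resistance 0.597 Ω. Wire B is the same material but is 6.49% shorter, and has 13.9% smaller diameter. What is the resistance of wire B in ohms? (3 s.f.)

R ∝ L/d², so R_B/R_A = (1 − 6.49/100) × (1 − 13.9/100)⁻²
= 0.9351 × 1.349 = 1.261
R_B = 1.261 × 0.597 = 0.753 Ω

0.753 Ω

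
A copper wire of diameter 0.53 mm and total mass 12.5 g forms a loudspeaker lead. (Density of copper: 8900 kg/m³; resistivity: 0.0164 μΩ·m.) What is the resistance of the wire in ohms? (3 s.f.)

0.473 Ω

ρ = 0.0164 μΩ·m = 1.64×10^-8 Ω·m
A = π(d/2)² = π(2.6500e-04 m)² = 2.2062e-07 m²
L = m/(density·A) = 0.0125/(8900×2.2062e-07) = 6.366 m
R = ρL/A = (1.64×10^-8)(6.366)/(2.2062e-07) = 0.473 Ω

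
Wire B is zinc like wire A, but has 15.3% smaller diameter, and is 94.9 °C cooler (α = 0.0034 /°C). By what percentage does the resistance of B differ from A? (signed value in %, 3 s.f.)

R ∝ ρL/d² with ρ ∝ (1+αΔT), so R_B/R_A = (1 − 15.3/100)⁻² × (1 − 0.0034×94.9)
= 1.394 × 0.6773 = 0.9442
(R_B − R_A)/R_A = 0.9442 − 1 = -5.59%

-5.59%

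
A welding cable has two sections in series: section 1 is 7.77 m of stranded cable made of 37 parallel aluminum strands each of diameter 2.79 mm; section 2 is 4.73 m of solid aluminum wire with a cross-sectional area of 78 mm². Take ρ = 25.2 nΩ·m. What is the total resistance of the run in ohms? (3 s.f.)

0.00239 Ω

ρ = 25.2 nΩ·m = 2.52×10^-8 Ω·m
Section 1: A_strand = π(1.3950e-03)² = 6.114e-06 m²; R₁ = ρL/(N·A_s) = (2.52×10^-8)(7.77)/(37×6.114e-06) = 8.656×10^-4 Ω
Section 2: A = 78 mm² = 7.800e-05 m²
R₂ = (2.52×10^-8)(4.73)/(7.800e-05) = 0.001528 Ω
R = R₁ + R₂ = 0.00239 Ω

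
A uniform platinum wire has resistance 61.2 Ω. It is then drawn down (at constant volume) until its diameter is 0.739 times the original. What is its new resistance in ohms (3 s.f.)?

Volume constant ⇒ L' = L/r² with r = 0.739. R' = ρL'/A' = ρ(L/r²)/(πr²d₀²/4) = R/r⁴.
R' = 3.353 × 61.2 = 205 Ω

205 Ω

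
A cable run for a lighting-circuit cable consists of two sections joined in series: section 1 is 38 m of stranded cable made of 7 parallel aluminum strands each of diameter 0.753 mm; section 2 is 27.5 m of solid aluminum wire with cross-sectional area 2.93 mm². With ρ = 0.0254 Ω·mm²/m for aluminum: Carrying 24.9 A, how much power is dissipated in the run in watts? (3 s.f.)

340 W

ρ = 0.0254 Ω·mm²/m = 2.54×10^-8 Ω·m
Section 1: A_strand = π(3.7650e-04)² = 4.453e-07 m²; R₁ = ρL/(N·A_s) = (2.54×10^-8)(38)/(7×4.453e-07) = 0.3096 Ω
Section 2: A = 2.93 mm² = 2.930e-06 m²
R₂ = (2.54×10^-8)(27.5)/(2.930e-06) = 0.2384 Ω
R = R₁ + R₂ = 0.548 Ω
P = I²R = (24.9)² × 0.548 = 340 W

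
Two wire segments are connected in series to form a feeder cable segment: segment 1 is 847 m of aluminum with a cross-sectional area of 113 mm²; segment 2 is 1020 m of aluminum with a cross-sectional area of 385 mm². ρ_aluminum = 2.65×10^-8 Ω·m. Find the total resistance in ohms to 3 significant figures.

Segment 1: A = 113 mm² = 1.130e-04 m²
R₁ = ρL/A = (2.65×10^-8)(847)/(1.130e-04) = 0.1986 Ω
Segment 2: A = 385 mm² = 3.850e-04 m²
R₂ = (2.65×10^-8)(1020)/(3.850e-04) = 0.07021 Ω
R = R₁ + R₂ = 0.269 Ω

0.269 Ω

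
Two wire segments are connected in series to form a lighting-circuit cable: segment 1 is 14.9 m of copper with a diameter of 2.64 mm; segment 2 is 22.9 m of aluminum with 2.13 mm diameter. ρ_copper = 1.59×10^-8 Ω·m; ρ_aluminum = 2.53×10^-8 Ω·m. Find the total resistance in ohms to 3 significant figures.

0.206 Ω

Segment 1: A = π(d/2)² = π(1.3200e-03 m)² = 5.474e-06 m²
R₁ = ρL/A = (1.59×10^-8)(14.9)/(5.474e-06) = 0.04328 Ω
Segment 2: A = π(d/2)² = π(1.0650e-03 m)² = 3.563e-06 m²
R₂ = (2.53×10^-8)(22.9)/(3.563e-06) = 0.1626 Ω
R = R₁ + R₂ = 0.206 Ω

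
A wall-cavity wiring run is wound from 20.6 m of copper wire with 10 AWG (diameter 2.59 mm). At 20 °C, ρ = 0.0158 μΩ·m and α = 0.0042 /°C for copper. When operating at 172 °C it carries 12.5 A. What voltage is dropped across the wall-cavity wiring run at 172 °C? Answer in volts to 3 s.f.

ρ = 0.0158 μΩ·m = 1.58×10^-8 Ω·m
A = π(2.59/2 mm)² = π(1.2950e-03 m)² = 5.269e-06 m²
R₍20₎ = ρL/A = (1.58×10^-8)(20.6)/(5.269e-06) = 0.06178 Ω
R₍172₎ = R₍20₎(1 + αΔT) = 0.06178 × (1 + 0.0042×152) = 0.1012 Ω
V = IR = 12.5 × 0.1012 = 1.27 V

1.27 V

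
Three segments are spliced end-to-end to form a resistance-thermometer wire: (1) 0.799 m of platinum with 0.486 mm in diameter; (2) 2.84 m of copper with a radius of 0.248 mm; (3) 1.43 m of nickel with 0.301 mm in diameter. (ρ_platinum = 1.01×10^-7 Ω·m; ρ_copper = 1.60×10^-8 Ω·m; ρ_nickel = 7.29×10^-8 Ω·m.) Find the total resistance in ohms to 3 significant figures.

2.14 Ω

Seg 1: A = π(d/2)² = π(2.4300e-04 m)² = 1.855e-07 m²
R_1 = (1.01×10^-7)(0.799)/(1.855e-07) = 0.435 Ω
Seg 2: A = πr² = π(2.4800e-04 m)² = 1.932e-07 m²
R_2 = (1.60×10^-8)(2.84)/(1.932e-07) = 0.2352 Ω
Seg 3: A = π(d/2)² = π(1.5050e-04 m)² = 7.116e-08 m²
R_3 = (7.29×10^-8)(1.43)/(7.116e-08) = 1.465 Ω
R_total = R_1 + R_2 + R_3 = 2.14 Ω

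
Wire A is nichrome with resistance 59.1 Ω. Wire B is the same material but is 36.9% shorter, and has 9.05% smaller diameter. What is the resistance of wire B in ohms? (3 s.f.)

45.1 Ω

R ∝ L/d², so R_B/R_A = (1 − 36.9/100) × (1 − 9.05/100)⁻²
= 0.631 × 1.209 = 0.7628
R_B = 0.7628 × 59.1 = 45.1 Ω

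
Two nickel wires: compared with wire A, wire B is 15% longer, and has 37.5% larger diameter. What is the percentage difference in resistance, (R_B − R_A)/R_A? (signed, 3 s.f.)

R ∝ L/d², so R_B/R_A = (1 + 15/100) × (1 + 37.5/100)⁻²
= 1.15 × 0.5289 = 0.6083
(R_B − R_A)/R_A = 0.6083 − 1 = -39.2%

-39.2%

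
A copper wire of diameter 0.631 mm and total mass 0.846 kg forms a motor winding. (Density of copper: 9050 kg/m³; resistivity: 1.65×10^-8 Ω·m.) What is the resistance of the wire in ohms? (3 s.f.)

15.8 Ω

A = π(d/2)² = π(3.1550e-04 m)² = 3.1271e-07 m²
L = m/(density·A) = 0.846/(9050×3.1271e-07) = 298.9 m
R = ρL/A = (1.65×10^-8)(298.9)/(3.1271e-07) = 15.8 Ω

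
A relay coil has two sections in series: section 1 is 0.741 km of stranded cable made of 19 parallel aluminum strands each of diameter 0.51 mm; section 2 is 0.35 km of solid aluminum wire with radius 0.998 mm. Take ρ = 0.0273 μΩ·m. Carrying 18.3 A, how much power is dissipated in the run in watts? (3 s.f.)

ρ = 0.0273 μΩ·m = 2.73×10^-8 Ω·m
Section 1: A_strand = π(2.5500e-04)² = 2.043e-07 m²; R₁ = ρL/(N·A_s) = (2.73×10^-8)(741)/(19×2.043e-07) = 5.212 Ω
Section 2: A = πr² = π(9.9800e-04 m)² = 3.129e-06 m²
R₂ = (2.73×10^-8)(350)/(3.129e-06) = 3.054 Ω
R = R₁ + R₂ = 8.266 Ω
P = I²R = (18.3)² × 8.266 = 2770 W

2770 W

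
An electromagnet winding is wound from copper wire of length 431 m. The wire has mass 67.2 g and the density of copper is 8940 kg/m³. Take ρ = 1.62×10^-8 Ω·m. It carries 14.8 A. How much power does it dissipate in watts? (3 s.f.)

A = m/(density·L) = 0.0672/(8940×431) = 1.7440e-08 m²
R = ρL/A = (1.62×10^-8)(431)/(1.7440e-08) = 400.3 Ω
P = I²R = (14.8)² × 400.3 = 87700 W

87700 W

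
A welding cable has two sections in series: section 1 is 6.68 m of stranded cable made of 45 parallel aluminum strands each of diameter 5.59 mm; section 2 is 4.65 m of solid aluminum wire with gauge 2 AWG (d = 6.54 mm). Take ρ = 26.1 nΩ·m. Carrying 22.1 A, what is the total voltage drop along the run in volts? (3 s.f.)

ρ = 26.1 nΩ·m = 2.61×10^-8 Ω·m
Section 1: A_strand = π(2.7950e-03)² = 2.454e-05 m²; R₁ = ρL/(N·A_s) = (2.61×10^-8)(6.68)/(45×2.454e-05) = 1.579×10^-4 Ω
Section 2: A = π(6.54/2 mm)² = π(3.2700e-03 m)² = 3.359e-05 m²
R₂ = (2.61×10^-8)(4.65)/(3.359e-05) = 0.003613 Ω
R = R₁ + R₂ = 0.003771 Ω
V = IR = 22.1 × 0.003771 = 0.0833 V

0.0833 V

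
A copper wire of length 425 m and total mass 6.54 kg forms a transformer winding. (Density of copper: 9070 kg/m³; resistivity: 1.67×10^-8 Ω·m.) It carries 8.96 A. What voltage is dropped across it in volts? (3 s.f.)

A = m/(density·L) = 6.54/(9070×425) = 1.6966e-06 m²
R = ρL/A = (1.67×10^-8)(425)/(1.6966e-06) = 4.183 Ω
V = IR = 8.96 × 4.183 = 37.5 V

37.5 V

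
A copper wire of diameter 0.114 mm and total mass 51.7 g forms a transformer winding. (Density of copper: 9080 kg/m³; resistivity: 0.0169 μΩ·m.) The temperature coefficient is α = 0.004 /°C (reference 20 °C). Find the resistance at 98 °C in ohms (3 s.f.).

ρ = 0.0169 μΩ·m = 1.69×10^-8 Ω·m
A = π(d/2)² = π(5.7000e-05 m)² = 1.0207e-08 m²
L = m/(density·A) = 0.0517/(9080×1.0207e-08) = 557.8 m
R = ρL/A = (1.69×10^-8)(557.8)/(1.0207e-08) = 923.6 Ω
R(98 °C) = 923.6 × (1 + 0.004×78) = 1210 Ω

1210 Ω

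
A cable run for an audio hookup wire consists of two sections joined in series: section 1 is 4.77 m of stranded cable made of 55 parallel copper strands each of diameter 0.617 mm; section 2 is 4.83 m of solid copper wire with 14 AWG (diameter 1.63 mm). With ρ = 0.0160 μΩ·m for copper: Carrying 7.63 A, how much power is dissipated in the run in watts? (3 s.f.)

ρ = 0.0160 μΩ·m = 1.60×10^-8 Ω·m
Section 1: A_strand = π(3.0850e-04)² = 2.990e-07 m²; R₁ = ρL/(N·A_s) = (1.60×10^-8)(4.77)/(55×2.990e-07) = 0.004641 Ω
Section 2: A = π(1.63/2 mm)² = π(8.1500e-04 m)² = 2.087e-06 m²
R₂ = (1.60×10^-8)(4.83)/(2.087e-06) = 0.03703 Ω
R = R₁ + R₂ = 0.04168 Ω
P = I²R = (7.63)² × 0.04168 = 2.43 W

2.43 W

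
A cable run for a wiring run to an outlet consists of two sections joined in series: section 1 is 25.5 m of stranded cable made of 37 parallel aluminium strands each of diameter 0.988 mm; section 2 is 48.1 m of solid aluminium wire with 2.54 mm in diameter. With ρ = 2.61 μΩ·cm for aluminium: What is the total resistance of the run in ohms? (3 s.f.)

ρ = 2.61 μΩ·cm = 2.61×10^-8 Ω·m
Section 1: A_strand = π(4.9400e-04)² = 7.667e-07 m²; R₁ = ρL/(N·A_s) = (2.61×10^-8)(25.5)/(37×7.667e-07) = 0.02346 Ω
Section 2: A = π(d/2)² = π(1.2700e-03 m)² = 5.067e-06 m²
R₂ = (2.61×10^-8)(48.1)/(5.067e-06) = 0.2478 Ω
R = R₁ + R₂ = 0.271 Ω

0.271 Ω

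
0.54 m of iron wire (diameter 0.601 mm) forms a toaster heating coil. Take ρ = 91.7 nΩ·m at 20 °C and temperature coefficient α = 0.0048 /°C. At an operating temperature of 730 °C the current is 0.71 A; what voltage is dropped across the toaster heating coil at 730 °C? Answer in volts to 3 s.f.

ρ = 91.7 nΩ·m = 9.17×10^-8 Ω·m
A = π(d/2)² = π(3.0050e-04 m)² = 2.837e-07 m²
R₍20₎ = ρL/A = (9.17×10^-8)(0.54)/(2.837e-07) = 0.1746 Ω
R₍730₎ = R₍20₎(1 + αΔT) = 0.1746 × (1 + 0.0048×710) = 0.7694 Ω
V = IR = 0.71 × 0.7694 = 0.546 V

0.546 V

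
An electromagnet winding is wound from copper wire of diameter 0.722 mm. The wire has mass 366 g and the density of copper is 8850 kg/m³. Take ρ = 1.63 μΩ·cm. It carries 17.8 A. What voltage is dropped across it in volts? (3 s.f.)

71.6 V

ρ = 1.63 μΩ·cm = 1.63×10^-8 Ω·m
A = π(d/2)² = π(3.6100e-04 m)² = 4.0942e-07 m²
L = m/(density·A) = 0.366/(8850×4.0942e-07) = 101 m
R = ρL/A = (1.63×10^-8)(101)/(4.0942e-07) = 4.022 Ω
V = IR = 17.8 × 4.022 = 71.6 V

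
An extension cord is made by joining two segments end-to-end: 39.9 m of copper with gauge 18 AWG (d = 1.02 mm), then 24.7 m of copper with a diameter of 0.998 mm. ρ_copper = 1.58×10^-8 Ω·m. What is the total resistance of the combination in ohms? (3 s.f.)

Segment 1: A = π(1.02/2 mm)² = π(5.1000e-04 m)² = 8.171e-07 m²
R₁ = ρL/A = (1.58×10^-8)(39.9)/(8.171e-07) = 0.7715 Ω
Segment 2: A = π(d/2)² = π(4.9900e-04 m)² = 7.823e-07 m²
R₂ = (1.58×10^-8)(24.7)/(7.823e-07) = 0.4989 Ω
R = R₁ + R₂ = 1.27 Ω

1.27 Ω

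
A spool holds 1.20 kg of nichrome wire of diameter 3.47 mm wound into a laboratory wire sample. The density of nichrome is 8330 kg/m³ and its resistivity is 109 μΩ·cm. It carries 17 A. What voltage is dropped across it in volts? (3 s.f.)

29.8 V

ρ = 109 μΩ·cm = 1.09×10^-6 Ω·m
A = π(d/2)² = π(1.7350e-03 m)² = 9.4569e-06 m²
L = m/(density·A) = 1.2/(8330×9.4569e-06) = 15.23 m
R = ρL/A = (1.09×10^-6)(15.23)/(9.4569e-06) = 1.756 Ω
V = IR = 17 × 1.756 = 29.8 V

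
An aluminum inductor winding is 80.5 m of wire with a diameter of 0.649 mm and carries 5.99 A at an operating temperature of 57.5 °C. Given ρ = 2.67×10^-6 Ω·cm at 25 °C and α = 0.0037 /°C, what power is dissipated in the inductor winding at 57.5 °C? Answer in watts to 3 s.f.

261 W

ρ = 2.67×10^-6 Ω·cm = 2.67×10^-8 Ω·m
A = π(d/2)² = π(3.2450e-04 m)² = 3.308e-07 m²
R₍25₎ = ρL/A = (2.67×10^-8)(80.5)/(3.308e-07) = 6.497 Ω
R₍57.5₎ = R₍25₎(1 + αΔT) = 6.497 × (1 + 0.0037×32.5) = 7.279 Ω
P = I²R = (5.99)² × 7.279 = 261 W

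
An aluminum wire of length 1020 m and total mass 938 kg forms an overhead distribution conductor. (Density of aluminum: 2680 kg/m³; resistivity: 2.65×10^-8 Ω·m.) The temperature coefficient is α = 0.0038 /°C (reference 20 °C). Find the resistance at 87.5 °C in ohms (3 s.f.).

0.0990 Ω

A = m/(density·L) = 938/(2680×1020) = 3.4314e-04 m²
R = ρL/A = (2.65×10^-8)(1020)/(3.4314e-04) = 0.07877 Ω
R(87.5 °C) = 0.07877 × (1 + 0.0038×67.5) = 0.0990 Ω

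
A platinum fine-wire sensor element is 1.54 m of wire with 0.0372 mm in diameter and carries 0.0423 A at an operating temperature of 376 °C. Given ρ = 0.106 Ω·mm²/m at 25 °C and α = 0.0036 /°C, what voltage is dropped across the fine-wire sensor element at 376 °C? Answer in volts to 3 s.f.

14.4 V

ρ = 0.106 Ω·mm²/m = 1.06×10^-7 Ω·m
A = π(d/2)² = π(1.8600e-05 m)² = 1.087e-09 m²
R₍25₎ = ρL/A = (1.06×10^-7)(1.54)/(1.087e-09) = 150.2 Ω
R₍376₎ = R₍25₎(1 + αΔT) = 150.2 × (1 + 0.0036×351) = 340 Ω
V = IR = 0.0423 × 340 = 14.4 V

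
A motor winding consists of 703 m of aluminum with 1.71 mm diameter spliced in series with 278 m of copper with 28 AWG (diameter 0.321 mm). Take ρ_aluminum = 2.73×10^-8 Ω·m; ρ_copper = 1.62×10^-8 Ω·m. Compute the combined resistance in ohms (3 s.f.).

64.0 Ω

Segment 1: A = π(d/2)² = π(8.5500e-04 m)² = 2.297e-06 m²
R₁ = ρL/A = (2.73×10^-8)(703)/(2.297e-06) = 8.357 Ω
Segment 2: A = π(0.321/2 mm)² = π(1.6050e-04 m)² = 8.093e-08 m²
R₂ = (1.62×10^-8)(278)/(8.093e-08) = 55.65 Ω
R = R₁ + R₂ = 64.0 Ω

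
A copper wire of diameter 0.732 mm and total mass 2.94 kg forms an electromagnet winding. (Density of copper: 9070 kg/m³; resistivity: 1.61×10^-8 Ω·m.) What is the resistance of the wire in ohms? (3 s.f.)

29.5 Ω

A = π(d/2)² = π(3.6600e-04 m)² = 4.2084e-07 m²
L = m/(density·A) = 2.94/(9070×4.2084e-07) = 770.2 m
R = ρL/A = (1.61×10^-8)(770.2)/(4.2084e-07) = 29.5 Ω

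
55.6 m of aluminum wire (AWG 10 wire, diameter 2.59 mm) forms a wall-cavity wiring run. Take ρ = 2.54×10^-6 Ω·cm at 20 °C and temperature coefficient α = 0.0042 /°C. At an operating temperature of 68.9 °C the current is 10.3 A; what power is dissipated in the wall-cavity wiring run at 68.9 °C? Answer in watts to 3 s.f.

34.3 W

ρ = 2.54×10^-6 Ω·cm = 2.54×10^-8 Ω·m
A = π(2.59/2 mm)² = π(1.2950e-03 m)² = 5.269e-06 m²
R₍20₎ = ρL/A = (2.54×10^-8)(55.6)/(5.269e-06) = 0.2681 Ω
R₍68.9₎ = R₍20₎(1 + αΔT) = 0.2681 × (1 + 0.0042×48.9) = 0.3231 Ω
P = I²R = (10.3)² × 0.3231 = 34.3 W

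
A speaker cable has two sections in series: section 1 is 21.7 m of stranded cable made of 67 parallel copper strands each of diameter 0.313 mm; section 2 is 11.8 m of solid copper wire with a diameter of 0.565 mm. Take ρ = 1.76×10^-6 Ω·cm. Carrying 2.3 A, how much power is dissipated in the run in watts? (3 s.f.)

4.77 W

ρ = 1.76×10^-6 Ω·cm = 1.76×10^-8 Ω·m
Section 1: A_strand = π(1.5650e-04)² = 7.694e-08 m²; R₁ = ρL/(N·A_s) = (1.76×10^-8)(21.7)/(67×7.694e-08) = 0.07408 Ω
Section 2: A = π(d/2)² = π(2.8250e-04 m)² = 2.507e-07 m²
R₂ = (1.76×10^-8)(11.8)/(2.507e-07) = 0.8283 Ω
R = R₁ + R₂ = 0.9024 Ω
P = I²R = (2.3)² × 0.9024 = 4.77 W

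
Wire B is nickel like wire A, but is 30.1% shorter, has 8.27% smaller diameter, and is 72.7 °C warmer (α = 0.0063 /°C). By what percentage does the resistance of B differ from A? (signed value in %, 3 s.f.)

R ∝ ρL/d² with ρ ∝ (1+αΔT), so R_B/R_A = (1 − 30.1/100) × (1 − 8.27/100)⁻² × (1 + 0.0063×72.7)
= 0.699 × 1.188 × 1.458 = 1.211
(R_B − R_A)/R_A = 1.211 − 1 = 21.1%

21.1%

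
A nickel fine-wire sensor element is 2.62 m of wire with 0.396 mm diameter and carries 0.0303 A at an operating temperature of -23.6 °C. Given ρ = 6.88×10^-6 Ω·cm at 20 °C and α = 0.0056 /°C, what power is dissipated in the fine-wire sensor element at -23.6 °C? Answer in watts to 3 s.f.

ρ = 6.88×10^-6 Ω·cm = 6.88×10^-8 Ω·m
A = π(d/2)² = π(1.9800e-04 m)² = 1.232e-07 m²
R₍20₎ = ρL/A = (6.88×10^-8)(2.62)/(1.232e-07) = 1.464 Ω
R₍-23.6₎ = R₍20₎(1 + αΔT) = 1.464 × (1 + 0.0056×-43.6) = 1.106 Ω
P = I²R = (0.0303)² × 1.106 = 0.00102 W

0.00102 W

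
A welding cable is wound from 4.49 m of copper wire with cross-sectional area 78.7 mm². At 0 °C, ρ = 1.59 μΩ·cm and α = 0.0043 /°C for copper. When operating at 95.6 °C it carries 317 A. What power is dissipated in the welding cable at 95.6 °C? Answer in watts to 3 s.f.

ρ = 1.59 μΩ·cm = 1.59×10^-8 Ω·m
A = 78.7 mm² = 7.870e-05 m²
R₍0₎ = ρL/A = (1.59×10^-8)(4.49)/(7.870e-05) = 9.071×10^-4 Ω
R₍95.6₎ = R₍0₎(1 + αΔT) = 9.071×10^-4 × (1 + 0.0043×95.6) = 0.00128 Ω
P = I²R = (317)² × 0.00128 = 129 W

129 W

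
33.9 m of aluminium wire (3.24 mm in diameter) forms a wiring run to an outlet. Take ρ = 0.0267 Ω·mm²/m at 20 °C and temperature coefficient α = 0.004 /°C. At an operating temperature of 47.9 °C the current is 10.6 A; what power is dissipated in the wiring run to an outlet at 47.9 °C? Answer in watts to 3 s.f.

13.7 W

ρ = 0.0267 Ω·mm²/m = 2.67×10^-8 Ω·m
A = π(d/2)² = π(1.6200e-03 m)² = 8.245e-06 m²
R₍20₎ = ρL/A = (2.67×10^-8)(33.9)/(8.245e-06) = 0.1098 Ω
R₍47.9₎ = R₍20₎(1 + αΔT) = 0.1098 × (1 + 0.004×27.9) = 0.122 Ω
P = I²R = (10.6)² × 0.122 = 13.7 W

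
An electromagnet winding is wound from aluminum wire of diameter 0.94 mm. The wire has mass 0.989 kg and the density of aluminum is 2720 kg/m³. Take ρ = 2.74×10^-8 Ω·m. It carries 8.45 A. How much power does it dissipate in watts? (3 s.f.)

A = π(d/2)² = π(4.7000e-04 m)² = 6.9398e-07 m²
L = m/(density·A) = 0.989/(2720×6.9398e-07) = 523.9 m
R = ρL/A = (2.74×10^-8)(523.9)/(6.9398e-07) = 20.69 Ω
P = I²R = (8.45)² × 20.69 = 1480 W

1480 W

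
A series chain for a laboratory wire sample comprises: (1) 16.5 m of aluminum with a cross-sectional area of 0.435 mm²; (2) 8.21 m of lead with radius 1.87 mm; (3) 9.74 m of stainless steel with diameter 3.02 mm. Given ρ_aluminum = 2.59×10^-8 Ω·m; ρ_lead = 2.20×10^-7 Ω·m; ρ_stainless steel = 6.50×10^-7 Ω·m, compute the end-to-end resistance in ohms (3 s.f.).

2.03 Ω

Seg 1: A = 0.435 mm² = 4.350e-07 m²
R_1 = (2.59×10^-8)(16.5)/(4.350e-07) = 0.9824 Ω
Seg 2: A = πr² = π(1.8700e-03 m)² = 1.099e-05 m²
R_2 = (2.20×10^-7)(8.21)/(1.099e-05) = 0.1644 Ω
Seg 3: A = π(d/2)² = π(1.5100e-03 m)² = 7.163e-06 m²
R_3 = (6.50×10^-7)(9.74)/(7.163e-06) = 0.8838 Ω
R_total = R_1 + R_2 + R_3 = 2.03 Ω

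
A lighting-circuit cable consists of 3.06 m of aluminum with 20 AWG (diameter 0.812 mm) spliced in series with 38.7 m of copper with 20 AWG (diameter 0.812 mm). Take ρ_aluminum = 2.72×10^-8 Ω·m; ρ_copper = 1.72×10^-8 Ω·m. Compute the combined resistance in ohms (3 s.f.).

1.45 Ω

Segment 1: A = π(0.812/2 mm)² = π(4.0600e-04 m)² = 5.178e-07 m²
R₁ = ρL/A = (2.72×10^-8)(3.06)/(5.178e-07) = 0.1607 Ω
R₂ = (1.72×10^-8)(38.7)/(5.178e-07) = 1.285 Ω
R = R₁ + R₂ = 1.45 Ω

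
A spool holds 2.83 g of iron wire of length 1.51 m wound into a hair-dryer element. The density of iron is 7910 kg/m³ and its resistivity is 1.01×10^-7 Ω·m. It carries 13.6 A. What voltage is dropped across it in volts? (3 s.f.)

8.75 V

A = m/(density·L) = 0.00283/(7910×1.51) = 2.3694e-07 m²
R = ρL/A = (1.01×10^-7)(1.51)/(2.3694e-07) = 0.6437 Ω
V = IR = 13.6 × 0.6437 = 8.75 V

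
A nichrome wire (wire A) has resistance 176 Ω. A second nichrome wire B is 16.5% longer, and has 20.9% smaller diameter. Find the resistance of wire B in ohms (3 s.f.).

328 Ω

R ∝ L/d², so R_B/R_A = (1 + 16.5/100) × (1 − 20.9/100)⁻²
= 1.165 × 1.598 = 1.862
R_B = 1.862 × 176 = 328 Ω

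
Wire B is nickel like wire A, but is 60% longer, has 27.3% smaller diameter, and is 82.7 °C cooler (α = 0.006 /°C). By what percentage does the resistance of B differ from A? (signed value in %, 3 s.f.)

52.5%

R ∝ ρL/d² with ρ ∝ (1+αΔT), so R_B/R_A = (1 + 60/100) × (1 − 27.3/100)⁻² × (1 − 0.006×82.7)
= 1.6 × 1.892 × 0.5038 = 1.525
(R_B − R_A)/R_A = 1.525 − 1 = 52.5%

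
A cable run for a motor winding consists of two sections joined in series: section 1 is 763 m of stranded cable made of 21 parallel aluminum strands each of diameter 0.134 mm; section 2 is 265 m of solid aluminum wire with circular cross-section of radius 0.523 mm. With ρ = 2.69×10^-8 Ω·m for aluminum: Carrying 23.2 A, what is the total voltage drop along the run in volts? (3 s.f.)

Section 1: A_strand = π(6.7000e-05)² = 1.410e-08 m²; R₁ = ρL/(N·A_s) = (2.69×10^-8)(763)/(21×1.410e-08) = 69.3 Ω
Section 2: A = πr² = π(5.2300e-04 m)² = 8.593e-07 m²
R₂ = (2.69×10^-8)(265)/(8.593e-07) = 8.296 Ω
R = R₁ + R₂ = 77.6 Ω
V = IR = 23.2 × 77.6 = 1800 V

1800 V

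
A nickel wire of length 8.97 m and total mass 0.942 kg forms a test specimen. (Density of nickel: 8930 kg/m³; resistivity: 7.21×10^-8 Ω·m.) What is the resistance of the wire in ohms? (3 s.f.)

A = m/(density·L) = 0.942/(8930×8.97) = 1.1760e-05 m²
R = ρL/A = (7.21×10^-8)(8.97)/(1.1760e-05) = 0.0550 Ω

0.0550 Ω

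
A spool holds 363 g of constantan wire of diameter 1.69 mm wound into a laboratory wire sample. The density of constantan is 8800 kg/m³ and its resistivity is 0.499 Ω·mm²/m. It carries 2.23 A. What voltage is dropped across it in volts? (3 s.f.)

9.12 V

ρ = 0.499 Ω·mm²/m = 4.99×10^-7 Ω·m
A = π(d/2)² = π(8.4500e-04 m)² = 2.2432e-06 m²
L = m/(density·A) = 0.363/(8800×2.2432e-06) = 18.39 m
R = ρL/A = (4.99×10^-7)(18.39)/(2.2432e-06) = 4.091 Ω
V = IR = 2.23 × 4.091 = 9.12 V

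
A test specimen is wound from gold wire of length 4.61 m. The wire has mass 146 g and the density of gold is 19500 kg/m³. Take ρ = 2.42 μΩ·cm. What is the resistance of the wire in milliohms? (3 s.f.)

ρ = 2.42 μΩ·cm = 2.42×10^-8 Ω·m
A = m/(density·L) = 0.146/(19500×4.61) = 1.6241e-06 m²
R = ρL/A = (2.42×10^-8)(4.61)/(1.6241e-06) = 68.7 mΩ

68.7 mΩ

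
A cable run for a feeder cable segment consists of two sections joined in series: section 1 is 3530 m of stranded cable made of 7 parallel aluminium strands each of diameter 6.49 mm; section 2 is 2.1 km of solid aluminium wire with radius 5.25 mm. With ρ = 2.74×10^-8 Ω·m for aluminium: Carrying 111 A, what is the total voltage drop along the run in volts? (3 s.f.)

120 V

Section 1: A_strand = π(3.2450e-03)² = 3.308e-05 m²; R₁ = ρL/(N·A_s) = (2.74×10^-8)(3530)/(7×3.308e-05) = 0.4177 Ω
Section 2: A = πr² = π(5.2500e-03 m)² = 8.659e-05 m²
R₂ = (2.74×10^-8)(2100)/(8.659e-05) = 0.6645 Ω
R = R₁ + R₂ = 1.082 Ω
V = IR = 111 × 1.082 = 120 V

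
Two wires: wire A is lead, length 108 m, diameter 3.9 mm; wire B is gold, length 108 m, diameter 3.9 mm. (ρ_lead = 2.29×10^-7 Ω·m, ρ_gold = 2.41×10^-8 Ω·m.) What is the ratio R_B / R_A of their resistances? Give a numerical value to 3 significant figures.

0.105

R ∝ ρL/d², so R_B/R_A = (ρ_B/ρ_A)
= (2.41×10^-8/2.29×10^-7) = 0.105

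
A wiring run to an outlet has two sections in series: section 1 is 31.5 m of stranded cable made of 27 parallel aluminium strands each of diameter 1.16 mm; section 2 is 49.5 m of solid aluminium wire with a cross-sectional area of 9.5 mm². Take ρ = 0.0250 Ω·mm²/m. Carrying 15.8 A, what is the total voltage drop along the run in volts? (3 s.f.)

ρ = 0.0250 Ω·mm²/m = 2.50×10^-8 Ω·m
Section 1: A_strand = π(5.8000e-04)² = 1.057e-06 m²; R₁ = ρL/(N·A_s) = (2.50×10^-8)(31.5)/(27×1.057e-06) = 0.0276 Ω
Section 2: A = 9.5 mm² = 9.500e-06 m²
R₂ = (2.50×10^-8)(49.5)/(9.500e-06) = 0.1303 Ω
R = R₁ + R₂ = 0.1579 Ω
V = IR = 15.8 × 0.1579 = 2.49 V

2.49 V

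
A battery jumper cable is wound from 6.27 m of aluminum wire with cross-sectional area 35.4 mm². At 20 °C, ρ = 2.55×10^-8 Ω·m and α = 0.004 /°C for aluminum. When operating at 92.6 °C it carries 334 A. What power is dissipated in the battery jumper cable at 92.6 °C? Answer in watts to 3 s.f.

A = 35.4 mm² = 3.540e-05 m²
R₍20₎ = ρL/A = (2.55×10^-8)(6.27)/(3.540e-05) = 0.004517 Ω
R₍92.6₎ = R₍20₎(1 + αΔT) = 0.004517 × (1 + 0.004×72.6) = 0.005828 Ω
P = I²R = (334)² × 0.005828 = 650 W

650 W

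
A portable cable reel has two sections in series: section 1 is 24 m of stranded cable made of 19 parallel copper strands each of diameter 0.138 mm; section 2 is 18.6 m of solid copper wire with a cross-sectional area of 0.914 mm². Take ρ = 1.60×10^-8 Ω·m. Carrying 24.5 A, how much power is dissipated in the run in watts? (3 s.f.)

Section 1: A_strand = π(6.9000e-05)² = 1.496e-08 m²; R₁ = ρL/(N·A_s) = (1.60×10^-8)(24)/(19×1.496e-08) = 1.351 Ω
Section 2: A = 0.914 mm² = 9.140e-07 m²
R₂ = (1.60×10^-8)(18.6)/(9.140e-07) = 0.3256 Ω
R = R₁ + R₂ = 1.677 Ω
P = I²R = (24.5)² × 1.677 = 1010 W

1010 W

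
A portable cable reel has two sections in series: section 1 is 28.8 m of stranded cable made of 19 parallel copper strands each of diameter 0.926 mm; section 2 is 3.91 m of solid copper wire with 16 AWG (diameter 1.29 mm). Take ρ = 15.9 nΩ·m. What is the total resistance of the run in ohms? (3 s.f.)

ρ = 15.9 nΩ·m = 1.59×10^-8 Ω·m
Section 1: A_strand = π(4.6300e-04)² = 6.735e-07 m²; R₁ = ρL/(N·A_s) = (1.59×10^-8)(28.8)/(19×6.735e-07) = 0.03579 Ω
Section 2: A = π(1.29/2 mm)² = π(6.4500e-04 m)² = 1.307e-06 m²
R₂ = (1.59×10^-8)(3.91)/(1.307e-06) = 0.04757 Ω
R = R₁ + R₂ = 0.0834 Ω

0.0834 Ω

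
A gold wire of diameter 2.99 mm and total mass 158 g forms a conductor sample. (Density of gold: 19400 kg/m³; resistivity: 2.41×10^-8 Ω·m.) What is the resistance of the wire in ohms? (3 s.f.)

A = π(d/2)² = π(1.4950e-03 m)² = 7.0215e-06 m²
L = m/(density·A) = 0.158/(19400×7.0215e-06) = 1.16 m
R = ρL/A = (2.41×10^-8)(1.16)/(7.0215e-06) = 0.00398 Ω

0.00398 Ω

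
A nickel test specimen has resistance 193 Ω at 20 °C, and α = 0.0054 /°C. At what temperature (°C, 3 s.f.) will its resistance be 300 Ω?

R = R₀(1 + α(T − T₀)) ⇒ T = T₀ + (R/R₀ − 1)/α
T = 20 + (300/193 − 1)/0.0054 = 20 + (0.5544)/0.0054 = 123 °C

123 °C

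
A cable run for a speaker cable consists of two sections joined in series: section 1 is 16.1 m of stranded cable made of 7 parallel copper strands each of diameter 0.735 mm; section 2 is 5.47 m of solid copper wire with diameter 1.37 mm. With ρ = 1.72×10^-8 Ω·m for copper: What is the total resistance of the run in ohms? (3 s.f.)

0.157 Ω

Section 1: A_strand = π(3.6750e-04)² = 4.243e-07 m²; R₁ = ρL/(N·A_s) = (1.72×10^-8)(16.1)/(7×4.243e-07) = 0.09324 Ω
Section 2: A = π(d/2)² = π(6.8500e-04 m)² = 1.474e-06 m²
R₂ = (1.72×10^-8)(5.47)/(1.474e-06) = 0.06382 Ω
R = R₁ + R₂ = 0.157 Ω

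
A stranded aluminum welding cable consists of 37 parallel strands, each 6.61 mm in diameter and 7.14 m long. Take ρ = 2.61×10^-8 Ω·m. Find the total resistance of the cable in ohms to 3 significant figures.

A_strand = π(3.3050e-03 m)² = 3.432e-05 m²
R_strand = ρL/A = (2.61×10^-8)(7.14)/(3.432e-05) = 0.005431 Ω
R_total = R_strand/N = 0.005431/37 = 1.47×10^-4 Ω

1.47×10^-4 Ω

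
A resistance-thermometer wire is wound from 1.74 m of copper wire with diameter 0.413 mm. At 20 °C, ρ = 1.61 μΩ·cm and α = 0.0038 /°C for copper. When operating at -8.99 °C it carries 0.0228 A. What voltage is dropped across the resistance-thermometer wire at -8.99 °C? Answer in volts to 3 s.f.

ρ = 1.61 μΩ·cm = 1.61×10^-8 Ω·m
A = π(d/2)² = π(2.0650e-04 m)² = 1.340e-07 m²
R₍20₎ = ρL/A = (1.61×10^-8)(1.74)/(1.340e-07) = 0.2091 Ω
R₍-8.99₎ = R₍20₎(1 + αΔT) = 0.2091 × (1 + 0.0038×-29) = 0.1861 Ω
V = IR = 0.0228 × 0.1861 = 0.00424 V

0.00424 V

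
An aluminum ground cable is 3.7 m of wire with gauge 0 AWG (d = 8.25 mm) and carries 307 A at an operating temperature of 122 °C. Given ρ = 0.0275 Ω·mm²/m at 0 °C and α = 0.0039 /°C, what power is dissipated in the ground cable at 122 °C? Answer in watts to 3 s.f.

265 W

ρ = 0.0275 Ω·mm²/m = 2.75×10^-8 Ω·m
A = π(8.25/2 mm)² = π(4.1250e-03 m)² = 5.346e-05 m²
R₍0₎ = ρL/A = (2.75×10^-8)(3.7)/(5.346e-05) = 0.001903 Ω
R₍122₎ = R₍0₎(1 + αΔT) = 0.001903 × (1 + 0.0039×122) = 0.002809 Ω
P = I²R = (307)² × 0.002809 = 265 W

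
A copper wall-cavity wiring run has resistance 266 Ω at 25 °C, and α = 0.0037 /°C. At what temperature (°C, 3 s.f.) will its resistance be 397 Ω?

158 °C

R = R₀(1 + α(T − T₀)) ⇒ T = T₀ + (R/R₀ − 1)/α
T = 25 + (397/266 − 1)/0.0037 = 25 + (0.4925)/0.0037 = 158 °C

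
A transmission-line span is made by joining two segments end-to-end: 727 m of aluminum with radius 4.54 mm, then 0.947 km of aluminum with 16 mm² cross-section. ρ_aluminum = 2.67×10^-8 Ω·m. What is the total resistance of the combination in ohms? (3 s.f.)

1.88 Ω

Segment 1: A = πr² = π(4.5400e-03 m)² = 6.475e-05 m²
R₁ = ρL/A = (2.67×10^-8)(727)/(6.475e-05) = 0.2998 Ω
Segment 2: A = 16 mm² = 1.600e-05 m²
R₂ = (2.67×10^-8)(947)/(1.600e-05) = 1.58 Ω
R = R₁ + R₂ = 1.88 Ω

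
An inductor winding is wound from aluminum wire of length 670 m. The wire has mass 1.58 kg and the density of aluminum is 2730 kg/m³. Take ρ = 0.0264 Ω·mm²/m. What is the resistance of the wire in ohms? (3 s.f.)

20.5 Ω

ρ = 0.0264 Ω·mm²/m = 2.64×10^-8 Ω·m
A = m/(density·L) = 1.58/(2730×670) = 8.6381e-07 m²
R = ρL/A = (2.64×10^-8)(670)/(8.6381e-07) = 20.5 Ω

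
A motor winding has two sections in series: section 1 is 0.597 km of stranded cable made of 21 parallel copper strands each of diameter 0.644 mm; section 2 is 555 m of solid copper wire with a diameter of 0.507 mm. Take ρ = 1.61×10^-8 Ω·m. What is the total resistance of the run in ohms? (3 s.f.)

45.7 Ω

Section 1: A_strand = π(3.2200e-04)² = 3.257e-07 m²; R₁ = ρL/(N·A_s) = (1.61×10^-8)(597)/(21×3.257e-07) = 1.405 Ω
Section 2: A = π(d/2)² = π(2.5350e-04 m)² = 2.019e-07 m²
R₂ = (1.61×10^-8)(555)/(2.019e-07) = 44.26 Ω
R = R₁ + R₂ = 45.7 Ω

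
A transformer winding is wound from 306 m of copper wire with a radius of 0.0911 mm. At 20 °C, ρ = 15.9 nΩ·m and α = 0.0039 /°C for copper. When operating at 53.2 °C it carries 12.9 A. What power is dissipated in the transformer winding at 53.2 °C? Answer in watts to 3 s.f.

35100 W

ρ = 15.9 nΩ·m = 1.59×10^-8 Ω·m
A = πr² = π(9.1100e-05 m)² = 2.607e-08 m²
R₍20₎ = ρL/A = (1.59×10^-8)(306)/(2.607e-08) = 186.6 Ω
R₍53.2₎ = R₍20₎(1 + αΔT) = 186.6 × (1 + 0.0039×33.2) = 210.8 Ω
P = I²R = (12.9)² × 210.8 = 35100 W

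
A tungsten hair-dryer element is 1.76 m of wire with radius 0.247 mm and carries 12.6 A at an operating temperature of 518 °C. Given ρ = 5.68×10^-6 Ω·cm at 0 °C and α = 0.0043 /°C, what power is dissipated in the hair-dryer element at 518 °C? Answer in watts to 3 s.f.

267 W

ρ = 5.68×10^-6 Ω·cm = 5.68×10^-8 Ω·m
A = πr² = π(2.4700e-04 m)² = 1.917e-07 m²
R₍0₎ = ρL/A = (5.68×10^-8)(1.76)/(1.917e-07) = 0.5216 Ω
R₍518₎ = R₍0₎(1 + αΔT) = 0.5216 × (1 + 0.0043×518) = 1.683 Ω
P = I²R = (12.6)² × 1.683 = 267 W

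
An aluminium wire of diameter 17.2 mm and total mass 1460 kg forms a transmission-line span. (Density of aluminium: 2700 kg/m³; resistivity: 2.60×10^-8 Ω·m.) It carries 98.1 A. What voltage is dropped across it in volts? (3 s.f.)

25.5 V

A = π(d/2)² = π(8.6000e-03 m)² = 2.3235e-04 m²
L = m/(density·A) = 1460/(2700×2.3235e-04) = 2327 m
R = ρL/A = (2.60×10^-8)(2327)/(2.3235e-04) = 0.2604 Ω
V = IR = 98.1 × 0.2604 = 25.5 V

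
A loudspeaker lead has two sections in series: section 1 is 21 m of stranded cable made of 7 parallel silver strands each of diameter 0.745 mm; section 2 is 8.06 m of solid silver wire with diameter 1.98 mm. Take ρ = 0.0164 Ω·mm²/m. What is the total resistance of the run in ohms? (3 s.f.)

0.156 Ω

ρ = 0.0164 Ω·mm²/m = 1.64×10^-8 Ω·m
Section 1: A_strand = π(3.7250e-04)² = 4.359e-07 m²; R₁ = ρL/(N·A_s) = (1.64×10^-8)(21)/(7×4.359e-07) = 0.1129 Ω
Section 2: A = π(d/2)² = π(9.9000e-04 m)² = 3.079e-06 m²
R₂ = (1.64×10^-8)(8.06)/(3.079e-06) = 0.04293 Ω
R = R₁ + R₂ = 0.156 Ω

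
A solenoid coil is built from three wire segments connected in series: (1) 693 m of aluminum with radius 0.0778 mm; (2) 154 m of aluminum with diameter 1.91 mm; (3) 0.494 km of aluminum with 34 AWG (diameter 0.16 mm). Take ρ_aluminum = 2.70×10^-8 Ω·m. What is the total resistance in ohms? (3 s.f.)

1650 Ω

Seg 1: A = πr² = π(7.7800e-05 m)² = 1.902e-08 m²
R_1 = (2.70×10^-8)(693)/(1.902e-08) = 984 Ω
Seg 2: A = π(d/2)² = π(9.5500e-04 m)² = 2.865e-06 m²
R_2 = (2.70×10^-8)(154)/(2.865e-06) = 1.451 Ω
Seg 3: A = π(0.16/2 mm)² = π(8.0000e-05 m)² = 2.011e-08 m²
R_3 = (2.70×10^-8)(494)/(2.011e-08) = 663.4 Ω
R_total = R_1 + R_2 + R_3 = 1650 Ω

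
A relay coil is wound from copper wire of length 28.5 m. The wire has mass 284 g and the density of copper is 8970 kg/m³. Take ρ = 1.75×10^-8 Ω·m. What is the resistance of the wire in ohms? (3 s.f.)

A = m/(density·L) = 0.284/(8970×28.5) = 1.1109e-06 m²
R = ρL/A = (1.75×10^-8)(28.5)/(1.1109e-06) = 0.449 Ω

0.449 Ω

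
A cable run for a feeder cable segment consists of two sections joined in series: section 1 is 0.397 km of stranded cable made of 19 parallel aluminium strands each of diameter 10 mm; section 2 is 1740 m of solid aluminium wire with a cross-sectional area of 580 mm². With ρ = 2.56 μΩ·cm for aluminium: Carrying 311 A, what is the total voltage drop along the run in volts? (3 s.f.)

26.0 V

ρ = 2.56 μΩ·cm = 2.56×10^-8 Ω·m
Section 1: A_strand = π(5.0000e-03)² = 7.854e-05 m²; R₁ = ρL/(N·A_s) = (2.56×10^-8)(397)/(19×7.854e-05) = 0.006811 Ω
Section 2: A = 580 mm² = 5.800e-04 m²
R₂ = (2.56×10^-8)(1740)/(5.800e-04) = 0.0768 Ω
R = R₁ + R₂ = 0.08361 Ω
V = IR = 311 × 0.08361 = 26.0 V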